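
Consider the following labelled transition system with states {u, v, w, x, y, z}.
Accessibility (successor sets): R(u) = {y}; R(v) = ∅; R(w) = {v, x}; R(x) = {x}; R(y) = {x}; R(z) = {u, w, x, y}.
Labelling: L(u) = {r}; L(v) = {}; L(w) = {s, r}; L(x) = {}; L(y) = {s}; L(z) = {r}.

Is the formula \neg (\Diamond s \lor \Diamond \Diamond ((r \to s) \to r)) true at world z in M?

Recall that \Diamond ψ holds at a world iff ψ holds at some accessible world.
At z: \Diamond s \lor \Diamond \Diamond ((r \to s) \to r) is true, so \neg (\Diamond s \lor \Diamond \Diamond ((r \to s) \to r)) is false.
  At z: \Diamond s is true, \Diamond \Diamond ((r \to s) \to r) is false, so \Diamond s \lor \Diamond \Diamond ((r \to s) \to r) is true.
    At z: \Diamond s requires s at some successor in {u, w, x, y}.
      s holds at w, so \Diamond s is true at z.
    At z: \Diamond \Diamond ((r \to s) \to r) requires \Diamond ((r \to s) \to r) at some successor in {u, w, x, y}.
      At u: \Diamond ((r \to s) \to r) is false.
      At w: \Diamond ((r \to s) \to r) is false.
      At x: \Diamond ((r \to s) \to r) is false.
      At y: \Diamond ((r \to s) \to r) is false.
    So \Diamond \Diamond ((r \to s) \to r) is false at z.

No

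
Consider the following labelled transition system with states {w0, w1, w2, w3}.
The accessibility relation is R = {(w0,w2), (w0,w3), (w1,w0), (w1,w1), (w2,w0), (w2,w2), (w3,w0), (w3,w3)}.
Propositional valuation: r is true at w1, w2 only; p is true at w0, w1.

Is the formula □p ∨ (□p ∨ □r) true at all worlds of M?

Let φ = □p ∨ (□p ∨ □r). Evaluate φ at each world:
  w0 (successors {w2, w3}): φ is false.
  w1 (successors {w0, w1}): φ is true.
  w2 (successors {w0, w2}): φ is false.
  w3 (successors {w0, w3}): φ is false.
Detail at w0 (counterexample):
  At w0: □p is false, □p ∨ □r is false, so □p ∨ (□p ∨ □r) is false.
    At w0: □p requires p at every successor {w2, w3}.
      p fails at w2, so □p is false at w0.
    At w0: □p is false, □r is false, so □p ∨ □r is false.
      At w0: □p requires p at every successor {w2, w3}.
        p fails at w2, so □p is false at w0.
      At w0: □r requires r at every successor {w2, w3}.
        r fails at w3, so □r is false at w0.

No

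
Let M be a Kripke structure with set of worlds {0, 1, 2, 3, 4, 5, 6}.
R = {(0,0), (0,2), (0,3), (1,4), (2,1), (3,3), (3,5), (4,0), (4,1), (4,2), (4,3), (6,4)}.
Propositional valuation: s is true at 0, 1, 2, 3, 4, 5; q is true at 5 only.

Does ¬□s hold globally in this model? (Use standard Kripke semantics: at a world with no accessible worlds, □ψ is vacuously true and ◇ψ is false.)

Recall that □ψ holds at a world iff ψ holds at every accessible world, and ◇ψ holds iff ψ holds at some accessible world.
Let φ = ¬□s. Evaluate φ at each world:
  0 (successors {0, 2, 3}): φ is false.
  1 (successors {4}): φ is false.
  2 (successors {1}): φ is false.
  3 (successors {3, 5}): φ is false.
  4 (successors {0, 1, 2, 3}): φ is false.
  5 (successors ∅): φ is false.
  6 (successors {4}): φ is false.
Detail at 0 (counterexample):
  At 0: □s is true, so ¬□s is false.
    At 0: □s requires s at every successor {0, 2, 3}.
      At 0: s is true.
      At 2: s is true.
      At 3: s is true.
    So □s is true at 0.

No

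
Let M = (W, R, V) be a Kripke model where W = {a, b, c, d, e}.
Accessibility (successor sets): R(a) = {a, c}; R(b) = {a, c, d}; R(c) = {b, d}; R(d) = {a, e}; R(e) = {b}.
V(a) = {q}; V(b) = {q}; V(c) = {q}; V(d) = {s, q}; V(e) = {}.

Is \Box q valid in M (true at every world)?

No

Let φ = \Box q. Evaluate φ at each world:
  a (successors {a, c}): φ is true.
  b (successors {a, c, d}): φ is true.
  c (successors {b, d}): φ is true.
  d (successors {a, e}): φ is false.
  e (successors {b}): φ is true.
Detail at d (counterexample):
  At d: \Box q requires q at every successor {a, e}.
    q fails at e, so \Box q is false at d.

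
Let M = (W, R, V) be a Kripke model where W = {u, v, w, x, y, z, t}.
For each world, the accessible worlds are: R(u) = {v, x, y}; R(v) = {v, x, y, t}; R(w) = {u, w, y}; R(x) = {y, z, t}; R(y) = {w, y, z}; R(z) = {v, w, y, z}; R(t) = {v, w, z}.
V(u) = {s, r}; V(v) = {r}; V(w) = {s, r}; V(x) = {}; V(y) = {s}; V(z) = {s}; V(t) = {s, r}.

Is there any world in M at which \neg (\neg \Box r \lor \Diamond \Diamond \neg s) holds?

Let φ = \neg (\neg \Box r \lor \Diamond \Diamond \neg s). Evaluate φ at each world:
  u (successors {v, x, y}): φ is false.
  v (successors {v, x, y, t}): φ is false.
  w (successors {u, w, y}): φ is false.
  x (successors {y, z, t}): φ is false.
  y (successors {w, y, z}): φ is false.
  z (successors {v, w, y, z}): φ is false.
  t (successors {v, w, z}): φ is false.
For instance, at y:
  At y: \neg \Box r \lor \Diamond \Diamond \neg s is true, so \neg (\neg \Box r \lor \Diamond \Diamond \neg s) is false.
    At y: \neg \Box r is true, \Diamond \Diamond \neg s is true, so \neg \Box r \lor \Diamond \Diamond \neg s is true.
      At y: \Box r is false, so \neg \Box r is true.
      At y: \Diamond \Diamond \neg s requires \Diamond \neg s at some successor in {w, y, z}.
        \Diamond \neg s holds at z, so \Diamond \Diamond \neg s is true at y.

No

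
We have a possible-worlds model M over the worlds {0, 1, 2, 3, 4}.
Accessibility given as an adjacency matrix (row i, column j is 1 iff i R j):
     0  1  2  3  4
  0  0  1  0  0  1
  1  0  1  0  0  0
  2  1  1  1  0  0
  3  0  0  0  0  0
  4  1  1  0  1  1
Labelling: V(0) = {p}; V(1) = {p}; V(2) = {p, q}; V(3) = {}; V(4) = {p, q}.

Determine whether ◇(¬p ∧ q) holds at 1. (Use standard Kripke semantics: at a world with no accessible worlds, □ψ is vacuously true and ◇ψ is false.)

Recall that ◇ψ holds at a world iff ψ holds at some accessible world.
At 1: ◇(¬p ∧ q) requires ¬p ∧ q at some successor in {1}.
  At 1: ¬p ∧ q is false.
So ◇(¬p ∧ q) is false at 1.

No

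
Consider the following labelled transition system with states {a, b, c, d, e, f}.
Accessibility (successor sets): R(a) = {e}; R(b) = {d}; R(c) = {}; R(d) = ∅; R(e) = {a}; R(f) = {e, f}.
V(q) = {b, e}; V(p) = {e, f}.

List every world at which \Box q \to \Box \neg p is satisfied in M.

b, c, d, e, f

Let φ = \Box q \to \Box \neg p. Evaluate φ at each world:
  a (successors {e}): φ is false.
  b (successors {d}): φ is true.
  c (successors ∅): φ is true.
  d (successors ∅): φ is true.
  e (successors {a}): φ is true.
  f (successors {e, f}): φ is true.
For instance, at f:
  At f: \Box q is false, \Box \neg p is false, so \Box q \to \Box \neg p is true.
    At f: \Box q requires q at every successor {e, f}.
      q fails at f, so \Box q is false at f.
    At f: \Box \neg p requires \neg p at every successor {e, f}.
      \neg p fails at e, so \Box \neg p is false at f.
Satisfying worlds: {b, c, d, e, f}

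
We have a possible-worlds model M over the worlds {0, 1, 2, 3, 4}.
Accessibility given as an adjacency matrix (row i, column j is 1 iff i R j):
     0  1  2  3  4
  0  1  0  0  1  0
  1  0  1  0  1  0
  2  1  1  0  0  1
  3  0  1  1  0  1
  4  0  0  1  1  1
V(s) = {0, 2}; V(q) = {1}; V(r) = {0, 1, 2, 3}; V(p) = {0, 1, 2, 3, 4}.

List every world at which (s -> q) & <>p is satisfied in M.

1, 3, 4

Let φ = (s -> q) & <>p. Evaluate φ at each world:
  0 (successors {0, 3}): φ is false.
  1 (successors {1, 3}): φ is true.
  2 (successors {0, 1, 4}): φ is false.
  3 (successors {1, 2, 4}): φ is true.
  4 (successors {2, 3, 4}): φ is true.
For instance, at 1:
  At 1: s -> q is true, <>p is true, so (s -> q) & <>p is true.
    At 1: <>p requires p at some successor in {1, 3}.
      p holds at 1, so <>p is true at 1.
Satisfying worlds: {1, 3, 4}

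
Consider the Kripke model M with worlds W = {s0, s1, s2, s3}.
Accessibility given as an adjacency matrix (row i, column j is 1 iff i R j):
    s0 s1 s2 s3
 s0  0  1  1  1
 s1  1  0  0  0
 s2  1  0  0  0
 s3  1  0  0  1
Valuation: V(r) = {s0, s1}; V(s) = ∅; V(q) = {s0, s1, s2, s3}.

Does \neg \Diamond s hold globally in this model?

Let φ = \neg \Diamond s. Evaluate φ at each world:
  s0 (successors {s1, s2, s3}): φ is true.
  s1 (successors {s0}): φ is true.
  s2 (successors {s0}): φ is true.
  s3 (successors {s0, s3}): φ is true.
For instance, at s2:
  At s2: \Diamond s is false, so \neg \Diamond s is true.
    At s2: \Diamond s requires s at some successor in {s0}.
      At s0: s is false.
    So \Diamond s is false at s2.

Yes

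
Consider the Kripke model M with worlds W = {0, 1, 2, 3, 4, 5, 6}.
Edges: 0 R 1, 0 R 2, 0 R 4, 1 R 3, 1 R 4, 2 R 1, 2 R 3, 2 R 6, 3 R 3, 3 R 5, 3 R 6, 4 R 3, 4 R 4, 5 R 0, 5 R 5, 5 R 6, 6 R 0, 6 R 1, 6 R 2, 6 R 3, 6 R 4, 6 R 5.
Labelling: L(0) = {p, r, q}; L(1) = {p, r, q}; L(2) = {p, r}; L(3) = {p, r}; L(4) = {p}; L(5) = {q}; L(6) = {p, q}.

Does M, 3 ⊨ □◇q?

Yes

At 3: □◇q requires ◇q at every successor {3, 5, 6}.
    At 3: ◇q requires q at some successor in {3, 5, 6}.
      q holds at 5, so ◇q is true at 3.
    At 5: ◇q requires q at some successor in {0, 5, 6}.
      q holds at 0, so ◇q is true at 5.
    At 6: ◇q requires q at some successor in {0, 1, 2, 3, 4, 5}.
      q holds at 0, so ◇q is true at 6.
So □◇q is true at 3.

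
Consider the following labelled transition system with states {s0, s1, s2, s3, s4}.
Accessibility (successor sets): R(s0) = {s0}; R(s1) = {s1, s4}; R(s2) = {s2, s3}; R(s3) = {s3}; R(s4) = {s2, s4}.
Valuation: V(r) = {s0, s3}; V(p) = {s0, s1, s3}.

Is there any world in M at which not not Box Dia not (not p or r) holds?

No

Let φ = not not Box Dia not (not p or r). Evaluate φ at each world:
  s0 (successors {s0}): φ is false.
  s1 (successors {s1, s4}): φ is false.
  s2 (successors {s2, s3}): φ is false.
  s3 (successors {s3}): φ is false.
  s4 (successors {s2, s4}): φ is false.
For instance, at s4:
  At s4: not Box Dia not (not p or r) is true, so not not Box Dia not (not p or r) is false.
    At s4: Box Dia not (not p or r) is false, so not Box Dia not (not p or r) is true.
      At s4: Box Dia not (not p or r) requires Dia not (not p or r) at every successor {s2, s4}.
        Dia not (not p or r) fails at s2, so Box Dia not (not p or r) is false at s4.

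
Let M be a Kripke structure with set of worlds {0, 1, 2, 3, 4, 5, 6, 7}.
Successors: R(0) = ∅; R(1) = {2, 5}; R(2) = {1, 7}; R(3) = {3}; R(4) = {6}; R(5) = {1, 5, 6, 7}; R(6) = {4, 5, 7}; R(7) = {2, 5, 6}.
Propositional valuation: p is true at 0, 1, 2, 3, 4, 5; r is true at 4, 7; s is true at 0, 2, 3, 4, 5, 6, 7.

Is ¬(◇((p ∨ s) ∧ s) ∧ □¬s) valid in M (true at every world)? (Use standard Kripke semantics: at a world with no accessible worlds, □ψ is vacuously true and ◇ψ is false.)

Let φ = ¬(◇((p ∨ s) ∧ s) ∧ □¬s). Evaluate φ at each world:
  0 (successors ∅): φ is true.
  1 (successors {2, 5}): φ is true.
  2 (successors {1, 7}): φ is true.
  3 (successors {3}): φ is true.
  4 (successors {6}): φ is true.
  5 (successors {1, 5, 6, 7}): φ is true.
  6 (successors {4, 5, 7}): φ is true.
  7 (successors {2, 5, 6}): φ is true.
For instance, at 4:
  At 4: ◇((p ∨ s) ∧ s) ∧ □¬s is false, so ¬(◇((p ∨ s) ∧ s) ∧ □¬s) is true.
    At 4: ◇((p ∨ s) ∧ s) is true, □¬s is false, so ◇((p ∨ s) ∧ s) ∧ □¬s is false.
      At 4: ◇((p ∨ s) ∧ s) requires (p ∨ s) ∧ s at some successor in {6}.
        (p ∨ s) ∧ s holds at 6, so ◇((p ∨ s) ∧ s) is true at 4.
      At 4: □¬s requires ¬s at every successor {6}.
        ¬s fails at 6, so □¬s is false at 4.

Yes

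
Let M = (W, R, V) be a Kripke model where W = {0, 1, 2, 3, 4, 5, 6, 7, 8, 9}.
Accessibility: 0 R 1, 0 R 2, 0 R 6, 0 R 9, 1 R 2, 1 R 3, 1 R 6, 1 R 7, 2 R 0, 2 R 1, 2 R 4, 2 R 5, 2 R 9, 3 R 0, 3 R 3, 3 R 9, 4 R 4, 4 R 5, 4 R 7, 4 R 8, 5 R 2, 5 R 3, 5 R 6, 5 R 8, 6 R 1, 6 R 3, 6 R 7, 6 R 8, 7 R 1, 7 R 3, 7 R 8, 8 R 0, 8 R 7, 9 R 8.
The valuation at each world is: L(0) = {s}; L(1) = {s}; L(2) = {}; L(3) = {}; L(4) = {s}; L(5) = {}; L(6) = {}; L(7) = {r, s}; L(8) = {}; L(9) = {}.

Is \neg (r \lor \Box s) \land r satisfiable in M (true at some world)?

No

Recall that \Box ψ holds at a world iff ψ holds at every accessible world, and \Diamond ψ holds iff ψ holds at some accessible world.
Let φ = \neg (r \lor \Box s) \land r. Evaluate φ at each world:
  0 (successors {1, 2, 6, 9}): φ is false.
  1 (successors {2, 3, 6, 7}): φ is false.
  2 (successors {0, 1, 4, 5, 9}): φ is false.
  3 (successors {0, 3, 9}): φ is false.
  4 (successors {4, 5, 7, 8}): φ is false.
  5 (successors {2, 3, 6, 8}): φ is false.
  6 (successors {1, 3, 7, 8}): φ is false.
  7 (successors {1, 3, 8}): φ is false.
  8 (successors {0, 7}): φ is false.
  9 (successors {8}): φ is false.
For instance, at 7:
  At 7: \neg (r \lor \Box s) is false, r is true, so \neg (r \lor \Box s) \land r is false.
    At 7: r \lor \Box s is true, so \neg (r \lor \Box s) is false.
      At 7: r is true, \Box s is false, so r \lor \Box s is true.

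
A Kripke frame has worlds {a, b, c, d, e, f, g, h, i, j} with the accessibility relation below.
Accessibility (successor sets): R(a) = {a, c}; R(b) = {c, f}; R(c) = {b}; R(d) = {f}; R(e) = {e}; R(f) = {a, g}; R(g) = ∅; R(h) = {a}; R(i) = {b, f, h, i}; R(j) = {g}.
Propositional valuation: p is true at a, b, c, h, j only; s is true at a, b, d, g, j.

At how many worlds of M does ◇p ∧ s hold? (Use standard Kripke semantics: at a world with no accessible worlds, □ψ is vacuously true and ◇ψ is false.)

Let φ = ◇p ∧ s. Evaluate φ at each world:
  a (successors {a, c}): φ is true.
  b (successors {c, f}): φ is true.
  c (successors {b}): φ is false.
  d (successors {f}): φ is false.
  e (successors {e}): φ is false.
  f (successors {a, g}): φ is false.
  g (successors ∅): φ is false.
  h (successors {a}): φ is false.
  i (successors {b, f, h, i}): φ is false.
  j (successors {g}): φ is false.
For instance, at i:
  At i: ◇p is true, s is false, so ◇p ∧ s is false.
    At i: ◇p requires p at some successor in {b, f, h, i}.
      p holds at b, so ◇p is true at i.
Satisfying worlds: {a, b}

2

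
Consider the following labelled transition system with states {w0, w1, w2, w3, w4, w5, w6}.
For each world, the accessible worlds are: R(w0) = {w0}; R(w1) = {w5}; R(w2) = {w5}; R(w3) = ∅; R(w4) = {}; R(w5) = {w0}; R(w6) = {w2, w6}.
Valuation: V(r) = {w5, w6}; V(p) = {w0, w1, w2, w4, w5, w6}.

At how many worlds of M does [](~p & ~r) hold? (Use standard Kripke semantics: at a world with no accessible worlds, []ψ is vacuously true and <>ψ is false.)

2

Let φ = [](~p & ~r). Evaluate φ at each world:
  w0 (successors {w0}): φ is false.
  w1 (successors {w5}): φ is false.
  w2 (successors {w5}): φ is false.
  w3 (successors ∅): φ is true.
  w4 (successors ∅): φ is true.
  w5 (successors {w0}): φ is false.
  w6 (successors {w2, w6}): φ is false.
For instance, at w0:
  At w0: [](~p & ~r) requires ~p & ~r at every successor {w0}.
    ~p & ~r fails at w0, so [](~p & ~r) is false at w0.
Satisfying worlds: {w3, w4}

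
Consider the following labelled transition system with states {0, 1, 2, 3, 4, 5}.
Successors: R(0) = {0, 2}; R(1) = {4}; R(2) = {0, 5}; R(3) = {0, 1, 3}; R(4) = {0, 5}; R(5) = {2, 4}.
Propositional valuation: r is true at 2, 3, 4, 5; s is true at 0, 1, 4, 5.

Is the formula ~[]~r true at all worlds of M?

Let φ = ~[]~r. Evaluate φ at each world:
  0 (successors {0, 2}): φ is true.
  1 (successors {4}): φ is true.
  2 (successors {0, 5}): φ is true.
  3 (successors {0, 1, 3}): φ is true.
  4 (successors {0, 5}): φ is true.
  5 (successors {2, 4}): φ is true.
For instance, at 4:
  At 4: []~r is false, so ~[]~r is true.
    At 4: []~r requires ~r at every successor {0, 5}.
      ~r fails at 5, so []~r is false at 4.

Yes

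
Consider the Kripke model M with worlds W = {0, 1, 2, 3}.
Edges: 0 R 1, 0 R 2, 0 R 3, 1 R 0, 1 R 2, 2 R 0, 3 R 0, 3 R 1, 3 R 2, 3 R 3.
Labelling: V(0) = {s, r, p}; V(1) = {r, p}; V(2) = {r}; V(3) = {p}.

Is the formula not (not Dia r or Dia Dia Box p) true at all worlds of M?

Let φ = not (not Dia r or Dia Dia Box p). Evaluate φ at each world:
  0 (successors {1, 2, 3}): φ is false.
  1 (successors {0, 2}): φ is false.
  2 (successors {0}): φ is false.
  3 (successors {0, 1, 2, 3}): φ is false.
Detail at 0 (counterexample):
  At 0: not Dia r or Dia Dia Box p is true, so not (not Dia r or Dia Dia Box p) is false.
    At 0: not Dia r is false, Dia Dia Box p is true, so not Dia r or Dia Dia Box p is true.
      At 0: Dia r is true, so not Dia r is false.
      At 0: Dia Dia Box p requires Dia Box p at some successor in {1, 2, 3}.
        Dia Box p holds at 1, so Dia Dia Box p is true at 0.

No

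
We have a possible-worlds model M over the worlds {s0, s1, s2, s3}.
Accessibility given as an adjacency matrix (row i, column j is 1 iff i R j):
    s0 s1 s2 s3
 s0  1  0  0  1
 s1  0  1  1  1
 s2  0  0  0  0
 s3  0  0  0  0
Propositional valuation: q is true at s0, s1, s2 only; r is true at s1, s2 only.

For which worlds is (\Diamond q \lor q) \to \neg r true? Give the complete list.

Recall that \Diamond ψ holds at a world iff ψ holds at some accessible world.
Let φ = (\Diamond q \lor q) \to \neg r. Evaluate φ at each world:
  s0 (successors {s0, s3}): φ is true.
  s1 (successors {s1, s2, s3}): φ is false.
  s2 (successors ∅): φ is false.
  s3 (successors ∅): φ is true.
For instance, at s0:
  At s0: \Diamond q \lor q is true, \neg r is true, so (\Diamond q \lor q) \to \neg r is true.
    At s0: \Diamond q is true, q is true, so \Diamond q \lor q is true.
      At s0: \Diamond q requires q at some successor in {s0, s3}.
        q holds at s0, so \Diamond q is true at s0.
Satisfying worlds: {s0, s3}

s0, s3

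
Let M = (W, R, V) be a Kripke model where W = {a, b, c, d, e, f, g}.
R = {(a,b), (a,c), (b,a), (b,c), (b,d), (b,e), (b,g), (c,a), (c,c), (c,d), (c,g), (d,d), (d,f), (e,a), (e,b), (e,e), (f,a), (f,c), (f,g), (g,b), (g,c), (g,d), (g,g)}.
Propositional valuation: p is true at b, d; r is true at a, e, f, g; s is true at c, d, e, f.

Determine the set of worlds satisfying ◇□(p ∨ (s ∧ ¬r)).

Let φ = ◇□(p ∨ (s ∧ ¬r)). Evaluate φ at each world:
  a (successors {b, c}): φ is false.
  b (successors {a, c, d, e, g}): φ is true.
  c (successors {a, c, d, g}): φ is true.
  d (successors {d, f}): φ is false.
  e (successors {a, b, e}): φ is true.
  f (successors {a, c, g}): φ is true.
  g (successors {b, c, d, g}): φ is false.
For instance, at d:
  At d: ◇□(p ∨ (s ∧ ¬r)) requires □(p ∨ (s ∧ ¬r)) at some successor in {d, f}.
    At d: □(p ∨ (s ∧ ¬r)) is false.
    At f: □(p ∨ (s ∧ ¬r)) is false.
  So ◇□(p ∨ (s ∧ ¬r)) is false at d.
Satisfying worlds: {b, c, e, f}

b, c, e, f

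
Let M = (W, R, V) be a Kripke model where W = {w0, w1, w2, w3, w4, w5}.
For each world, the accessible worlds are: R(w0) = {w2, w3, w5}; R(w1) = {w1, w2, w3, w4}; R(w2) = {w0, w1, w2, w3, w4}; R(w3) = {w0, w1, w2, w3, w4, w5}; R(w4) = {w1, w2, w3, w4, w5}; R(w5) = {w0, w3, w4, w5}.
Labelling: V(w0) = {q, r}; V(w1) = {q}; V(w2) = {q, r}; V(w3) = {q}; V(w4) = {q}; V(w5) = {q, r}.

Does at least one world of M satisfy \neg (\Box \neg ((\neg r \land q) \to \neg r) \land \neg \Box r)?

Let φ = \neg (\Box \neg ((\neg r \land q) \to \neg r) \land \neg \Box r). Evaluate φ at each world:
  w0 (successors {w2, w3, w5}): φ is true.
  w1 (successors {w1, w2, w3, w4}): φ is true.
  w2 (successors {w0, w1, w2, w3, w4}): φ is true.
  w3 (successors {w0, w1, w2, w3, w4, w5}): φ is true.
  w4 (successors {w1, w2, w3, w4, w5}): φ is true.
  w5 (successors {w0, w3, w4, w5}): φ is true.
Detail at w0 (witness):
  At w0: \Box \neg ((\neg r \land q) \to \neg r) \land \neg \Box r is false, so \neg (\Box \neg ((\neg r \land q) \to \neg r) \land \neg \Box r) is true.
    At w0: \Box \neg ((\neg r \land q) \to \neg r) is false, \neg \Box r is true, so \Box \neg ((\neg r \land q) \to \neg r) \land \neg \Box r is false.
      At w0: \Box \neg ((\neg r \land q) \to \neg r) requires \neg ((\neg r \land q) \to \neg r) at every successor {w2, w3, w5}.
        \neg ((\neg r \land q) \to \neg r) fails at w2, so \Box \neg ((\neg r \land q) \to \neg r) is false at w0.
      At w0: \Box r is false, so \neg \Box r is true.

Yes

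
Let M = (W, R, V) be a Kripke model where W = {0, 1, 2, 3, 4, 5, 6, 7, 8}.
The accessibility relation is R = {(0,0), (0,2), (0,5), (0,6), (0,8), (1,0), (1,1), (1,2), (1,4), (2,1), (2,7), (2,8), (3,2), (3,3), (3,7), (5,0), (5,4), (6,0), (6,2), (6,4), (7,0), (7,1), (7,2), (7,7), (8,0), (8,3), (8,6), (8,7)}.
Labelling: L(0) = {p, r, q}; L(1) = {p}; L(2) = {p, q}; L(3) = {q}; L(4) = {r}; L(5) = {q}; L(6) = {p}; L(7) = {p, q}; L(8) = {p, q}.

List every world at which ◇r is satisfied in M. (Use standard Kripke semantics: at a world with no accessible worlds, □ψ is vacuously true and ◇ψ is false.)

0, 1, 5, 6, 7, 8

Let φ = ◇r. Evaluate φ at each world:
  0 (successors {0, 2, 5, 6, 8}): φ is true.
  1 (successors {0, 1, 2, 4}): φ is true.
  2 (successors {1, 7, 8}): φ is false.
  3 (successors {2, 3, 7}): φ is false.
  4 (successors ∅): φ is false.
  5 (successors {0, 4}): φ is true.
  6 (successors {0, 2, 4}): φ is true.
  7 (successors {0, 1, 2, 7}): φ is true.
  8 (successors {0, 3, 6, 7}): φ is true.
For instance, at 8:
  At 8: ◇r requires r at some successor in {0, 3, 6, 7}.
    r holds at 0, so ◇r is true at 8.
Satisfying worlds: {0, 1, 5, 6, 7, 8}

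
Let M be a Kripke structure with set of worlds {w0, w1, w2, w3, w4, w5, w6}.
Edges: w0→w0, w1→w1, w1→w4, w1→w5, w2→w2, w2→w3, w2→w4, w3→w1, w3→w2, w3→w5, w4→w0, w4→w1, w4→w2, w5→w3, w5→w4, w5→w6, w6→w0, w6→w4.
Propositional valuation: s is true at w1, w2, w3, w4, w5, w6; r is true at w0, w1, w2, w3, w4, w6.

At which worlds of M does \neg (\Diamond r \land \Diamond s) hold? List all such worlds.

w0

Let φ = \neg (\Diamond r \land \Diamond s). Evaluate φ at each world:
  w0 (successors {w0}): φ is true.
  w1 (successors {w1, w4, w5}): φ is false.
  w2 (successors {w2, w3, w4}): φ is false.
  w3 (successors {w1, w2, w5}): φ is false.
  w4 (successors {w0, w1, w2}): φ is false.
  w5 (successors {w3, w4, w6}): φ is false.
  w6 (successors {w0, w4}): φ is false.
For instance, at w2:
  At w2: \Diamond r \land \Diamond s is true, so \neg (\Diamond r \land \Diamond s) is false.
    At w2: \Diamond r is true, \Diamond s is true, so \Diamond r \land \Diamond s is true.
      At w2: \Diamond r requires r at some successor in {w2, w3, w4}.
        r holds at w2, so \Diamond r is true at w2.
      At w2: \Diamond s requires s at some successor in {w2, w3, w4}.
        s holds at w2, so \Diamond s is true at w2.
Satisfying worlds: {w0}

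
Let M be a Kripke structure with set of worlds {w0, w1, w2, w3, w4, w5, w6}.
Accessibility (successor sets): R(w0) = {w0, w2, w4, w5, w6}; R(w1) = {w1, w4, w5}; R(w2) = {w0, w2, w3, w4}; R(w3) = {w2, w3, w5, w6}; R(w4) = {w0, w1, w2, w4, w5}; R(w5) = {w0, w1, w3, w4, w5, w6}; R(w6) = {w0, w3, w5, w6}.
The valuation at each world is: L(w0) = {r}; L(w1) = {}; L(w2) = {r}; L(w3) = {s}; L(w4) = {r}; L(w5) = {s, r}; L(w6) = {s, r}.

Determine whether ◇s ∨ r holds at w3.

At w3: ◇s is true, r is false, so ◇s ∨ r is true.
  At w3: ◇s requires s at some successor in {w2, w3, w5, w6}.
    s holds at w3, so ◇s is true at w3.

Yes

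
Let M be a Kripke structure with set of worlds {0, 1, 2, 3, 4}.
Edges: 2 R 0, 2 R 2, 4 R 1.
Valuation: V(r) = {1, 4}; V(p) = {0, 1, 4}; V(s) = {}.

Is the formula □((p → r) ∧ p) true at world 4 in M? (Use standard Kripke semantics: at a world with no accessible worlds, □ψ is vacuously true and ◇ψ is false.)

Yes

At 4: □((p → r) ∧ p) requires (p → r) ∧ p at every successor {1}.
  At 1: (p → r) ∧ p is true.
So □((p → r) ∧ p) is true at 4.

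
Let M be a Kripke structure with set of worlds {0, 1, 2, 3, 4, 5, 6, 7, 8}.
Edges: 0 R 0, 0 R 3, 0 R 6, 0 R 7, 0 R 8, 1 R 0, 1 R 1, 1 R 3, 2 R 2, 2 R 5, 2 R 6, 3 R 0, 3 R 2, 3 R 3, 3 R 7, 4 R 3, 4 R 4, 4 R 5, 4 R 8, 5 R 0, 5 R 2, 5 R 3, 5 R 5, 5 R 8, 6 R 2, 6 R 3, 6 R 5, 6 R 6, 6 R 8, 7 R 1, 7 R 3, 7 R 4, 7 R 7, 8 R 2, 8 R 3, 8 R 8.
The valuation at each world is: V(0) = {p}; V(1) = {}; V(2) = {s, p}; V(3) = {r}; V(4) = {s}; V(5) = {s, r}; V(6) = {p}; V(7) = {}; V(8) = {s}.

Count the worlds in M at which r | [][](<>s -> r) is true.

Recall that []ψ holds at a world iff ψ holds at every accessible world, and <>ψ holds iff ψ holds at some accessible world.
Let φ = r | [][](<>s -> r). Evaluate φ at each world:
  0 (successors {0, 3, 6, 7, 8}): φ is false.
  1 (successors {0, 1, 3}): φ is false.
  2 (successors {2, 5, 6}): φ is false.
  3 (successors {0, 2, 3, 7}): φ is true.
  4 (successors {3, 4, 5, 8}): φ is false.
  5 (successors {0, 2, 3, 5, 8}): φ is true.
  6 (successors {2, 3, 5, 6, 8}): φ is false.
  7 (successors {1, 3, 4, 7}): φ is false.
  8 (successors {2, 3, 8}): φ is false.
For instance, at 6:
  At 6: r is false, [][](<>s -> r) is false, so r | [][](<>s -> r) is false.
    At 6: [][](<>s -> r) requires [](<>s -> r) at every successor {2, 3, 5, 6, 8}.
      [](<>s -> r) fails at 2, so [][](<>s -> r) is false at 6.
Satisfying worlds: {3, 5}

2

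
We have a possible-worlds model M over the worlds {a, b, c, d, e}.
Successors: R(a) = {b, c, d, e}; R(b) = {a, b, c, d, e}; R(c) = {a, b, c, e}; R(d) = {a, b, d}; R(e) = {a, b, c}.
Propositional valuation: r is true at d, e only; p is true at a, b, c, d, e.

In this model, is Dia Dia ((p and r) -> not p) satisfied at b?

Recall that Dia ψ holds at a world iff ψ holds at some accessible world.
At b: Dia Dia ((p and r) -> not p) requires Dia ((p and r) -> not p) at some successor in {a, b, c, d, e}.
  Dia ((p and r) -> not p) holds at a, so Dia Dia ((p and r) -> not p) is true at b.
    At a: Dia ((p and r) -> not p) requires (p and r) -> not p at some successor in {b, c, d, e}.
      (p and r) -> not p holds at b, so Dia ((p and r) -> not p) is true at a.

Yes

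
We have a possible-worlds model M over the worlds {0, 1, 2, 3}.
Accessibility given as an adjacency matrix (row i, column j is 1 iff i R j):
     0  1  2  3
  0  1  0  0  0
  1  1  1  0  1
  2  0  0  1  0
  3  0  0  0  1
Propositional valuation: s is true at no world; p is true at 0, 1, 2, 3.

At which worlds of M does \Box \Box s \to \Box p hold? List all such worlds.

Let φ = \Box \Box s \to \Box p. Evaluate φ at each world:
  0 (successors {0}): φ is true.
  1 (successors {0, 1, 3}): φ is true.
  2 (successors {2}): φ is true.
  3 (successors {3}): φ is true.
For instance, at 1:
  At 1: \Box \Box s is false, \Box p is true, so \Box \Box s \to \Box p is true.
    At 1: \Box \Box s requires \Box s at every successor {0, 1, 3}.
      \Box s fails at 0, so \Box \Box s is false at 1.
    At 1: \Box p requires p at every successor {0, 1, 3}.
      At 0: p is true.
      At 1: p is true.
      At 3: p is true.
    So \Box p is true at 1.
Satisfying worlds: {0, 1, 2, 3}

0, 1, 2, 3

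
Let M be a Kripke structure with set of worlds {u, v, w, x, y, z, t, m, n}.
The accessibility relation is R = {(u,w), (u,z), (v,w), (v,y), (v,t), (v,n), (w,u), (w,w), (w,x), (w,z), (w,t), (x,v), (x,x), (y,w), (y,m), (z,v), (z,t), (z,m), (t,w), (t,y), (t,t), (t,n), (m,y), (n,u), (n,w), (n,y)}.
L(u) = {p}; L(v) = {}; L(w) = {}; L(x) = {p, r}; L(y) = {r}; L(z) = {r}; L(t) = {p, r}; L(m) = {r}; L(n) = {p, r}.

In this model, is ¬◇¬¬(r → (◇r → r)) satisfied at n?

At n: ◇¬¬(r → (◇r → r)) is true, so ¬◇¬¬(r → (◇r → r)) is false.
  At n: ◇¬¬(r → (◇r → r)) requires ¬¬(r → (◇r → r)) at some successor in {u, w, y}.
    ¬¬(r → (◇r → r)) holds at u, so ◇¬¬(r → (◇r → r)) is true at n.
      At u: ¬(r → (◇r → r)) is false, so ¬¬(r → (◇r → r)) is true.

No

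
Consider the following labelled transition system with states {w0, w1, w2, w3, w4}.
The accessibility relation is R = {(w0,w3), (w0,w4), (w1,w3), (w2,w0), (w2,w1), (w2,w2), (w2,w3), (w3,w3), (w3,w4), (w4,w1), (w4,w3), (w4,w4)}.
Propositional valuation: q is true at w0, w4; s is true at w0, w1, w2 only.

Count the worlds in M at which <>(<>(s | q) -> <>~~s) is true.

Let φ = <>(<>(s | q) -> <>~~s). Evaluate φ at each world:
  w0 (successors {w3, w4}): φ is true.
  w1 (successors {w3}): φ is false.
  w2 (successors {w0, w1, w2, w3}): φ is true.
  w3 (successors {w3, w4}): φ is true.
  w4 (successors {w1, w3, w4}): φ is true.
For instance, at w1:
  At w1: <>(<>(s | q) -> <>~~s) requires <>(s | q) -> <>~~s at some successor in {w3}.
    At w3: <>(s | q) -> <>~~s is false.
  So <>(<>(s | q) -> <>~~s) is false at w1.
Satisfying worlds: {w0, w2, w3, w4}

4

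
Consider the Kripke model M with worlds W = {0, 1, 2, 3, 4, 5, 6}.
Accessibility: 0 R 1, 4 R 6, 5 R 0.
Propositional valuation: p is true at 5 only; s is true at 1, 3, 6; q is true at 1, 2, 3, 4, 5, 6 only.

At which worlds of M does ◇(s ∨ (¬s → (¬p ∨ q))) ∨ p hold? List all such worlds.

Let φ = ◇(s ∨ (¬s → (¬p ∨ q))) ∨ p. Evaluate φ at each world:
  0 (successors {1}): φ is true.
  1 (successors ∅): φ is false.
  2 (successors ∅): φ is false.
  3 (successors ∅): φ is false.
  4 (successors {6}): φ is true.
  5 (successors {0}): φ is true.
  6 (successors ∅): φ is false.
For instance, at 4:
  At 4: ◇(s ∨ (¬s → (¬p ∨ q))) is true, p is false, so ◇(s ∨ (¬s → (¬p ∨ q))) ∨ p is true.
    At 4: ◇(s ∨ (¬s → (¬p ∨ q))) requires s ∨ (¬s → (¬p ∨ q)) at some successor in {6}.
      s ∨ (¬s → (¬p ∨ q)) holds at 6, so ◇(s ∨ (¬s → (¬p ∨ q))) is true at 4.
Satisfying worlds: {0, 4, 5}

0, 4, 5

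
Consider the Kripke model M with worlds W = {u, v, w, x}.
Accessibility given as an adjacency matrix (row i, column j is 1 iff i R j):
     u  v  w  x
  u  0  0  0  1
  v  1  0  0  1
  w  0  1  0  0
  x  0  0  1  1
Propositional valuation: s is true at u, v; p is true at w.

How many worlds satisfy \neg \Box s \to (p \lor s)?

3

Recall that \Box ψ holds at a world iff ψ holds at every accessible world, and \Diamond ψ holds iff ψ holds at some accessible world.
Let φ = \neg \Box s \to (p \lor s). Evaluate φ at each world:
  u (successors {x}): φ is true.
  v (successors {u, x}): φ is true.
  w (successors {v}): φ is true.
  x (successors {w, x}): φ is false.
For instance, at u:
  At u: \neg \Box s is true, p \lor s is true, so \neg \Box s \to (p \lor s) is true.
    At u: \Box s is false, so \neg \Box s is true.
      At u: \Box s requires s at every successor {x}.
        s fails at x, so \Box s is false at u.
Satisfying worlds: {u, v, w}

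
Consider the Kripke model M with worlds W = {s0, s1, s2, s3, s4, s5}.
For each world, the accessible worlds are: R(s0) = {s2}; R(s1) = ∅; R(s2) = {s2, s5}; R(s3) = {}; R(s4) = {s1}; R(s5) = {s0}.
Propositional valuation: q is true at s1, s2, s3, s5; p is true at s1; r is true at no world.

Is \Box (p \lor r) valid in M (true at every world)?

Let φ = \Box (p \lor r). Evaluate φ at each world:
  s0 (successors {s2}): φ is false.
  s1 (successors ∅): φ is true.
  s2 (successors {s2, s5}): φ is false.
  s3 (successors ∅): φ is true.
  s4 (successors {s1}): φ is true.
  s5 (successors {s0}): φ is false.
Detail at s0 (counterexample):
  At s0: \Box (p \lor r) requires p \lor r at every successor {s2}.
    p \lor r fails at s2, so \Box (p \lor r) is false at s0.

No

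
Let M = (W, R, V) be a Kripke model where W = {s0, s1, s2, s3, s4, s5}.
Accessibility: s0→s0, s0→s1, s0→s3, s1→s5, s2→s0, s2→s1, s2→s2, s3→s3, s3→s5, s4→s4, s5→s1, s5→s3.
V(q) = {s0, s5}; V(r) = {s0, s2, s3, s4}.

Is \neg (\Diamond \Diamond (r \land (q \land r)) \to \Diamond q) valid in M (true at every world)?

Let φ = \neg (\Diamond \Diamond (r \land (q \land r)) \to \Diamond q). Evaluate φ at each world:
  s0 (successors {s0, s1, s3}): φ is false.
  s1 (successors {s5}): φ is false.
  s2 (successors {s0, s1, s2}): φ is false.
  s3 (successors {s3, s5}): φ is false.
  s4 (successors {s4}): φ is false.
  s5 (successors {s1, s3}): φ is false.
Detail at s0 (counterexample):
  At s0: \Diamond \Diamond (r \land (q \land r)) \to \Diamond q is true, so \neg (\Diamond \Diamond (r \land (q \land r)) \to \Diamond q) is false.
    At s0: \Diamond \Diamond (r \land (q \land r)) is true, \Diamond q is true, so \Diamond \Diamond (r \land (q \land r)) \to \Diamond q is true.
      At s0: \Diamond \Diamond (r \land (q \land r)) requires \Diamond (r \land (q \land r)) at some successor in {s0, s1, s3}.
        \Diamond (r \land (q \land r)) holds at s0, so \Diamond \Diamond (r \land (q \land r)) is true at s0.
      At s0: \Diamond q requires q at some successor in {s0, s1, s3}.
        q holds at s0, so \Diamond q is true at s0.

No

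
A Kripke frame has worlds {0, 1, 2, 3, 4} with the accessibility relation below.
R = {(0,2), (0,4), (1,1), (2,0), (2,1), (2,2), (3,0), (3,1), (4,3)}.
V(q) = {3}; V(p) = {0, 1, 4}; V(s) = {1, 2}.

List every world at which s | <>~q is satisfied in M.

0, 1, 2, 3

Let φ = s | <>~q. Evaluate φ at each world:
  0 (successors {2, 4}): φ is true.
  1 (successors {1}): φ is true.
  2 (successors {0, 1, 2}): φ is true.
  3 (successors {0, 1}): φ is true.
  4 (successors {3}): φ is false.
For instance, at 1:
  At 1: s is true, <>~q is true, so s | <>~q is true.
    At 1: <>~q requires ~q at some successor in {1}.
      ~q holds at 1, so <>~q is true at 1.
Satisfying worlds: {0, 1, 2, 3}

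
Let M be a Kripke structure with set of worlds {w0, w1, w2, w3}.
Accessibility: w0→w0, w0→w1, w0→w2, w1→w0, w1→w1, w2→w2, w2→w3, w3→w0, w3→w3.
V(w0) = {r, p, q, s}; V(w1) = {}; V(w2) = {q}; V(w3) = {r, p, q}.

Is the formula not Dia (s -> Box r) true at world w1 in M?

No

At w1: Dia (s -> Box r) is true, so not Dia (s -> Box r) is false.
  At w1: Dia (s -> Box r) requires s -> Box r at some successor in {w0, w1}.
    s -> Box r holds at w1, so Dia (s -> Box r) is true at w1.
      At w1: s is false, Box r is false, so s -> Box r is true.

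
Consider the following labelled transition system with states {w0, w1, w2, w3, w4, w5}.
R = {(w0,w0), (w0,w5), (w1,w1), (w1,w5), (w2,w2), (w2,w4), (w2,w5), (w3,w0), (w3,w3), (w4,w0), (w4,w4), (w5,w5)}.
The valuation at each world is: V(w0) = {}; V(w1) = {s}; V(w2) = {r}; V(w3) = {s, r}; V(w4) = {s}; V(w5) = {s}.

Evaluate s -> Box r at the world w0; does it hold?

Yes

At w0: s is false, Box r is false, so s -> Box r is true.
  At w0: Box r requires r at every successor {w0, w5}.
    r fails at w0, so Box r is false at w0.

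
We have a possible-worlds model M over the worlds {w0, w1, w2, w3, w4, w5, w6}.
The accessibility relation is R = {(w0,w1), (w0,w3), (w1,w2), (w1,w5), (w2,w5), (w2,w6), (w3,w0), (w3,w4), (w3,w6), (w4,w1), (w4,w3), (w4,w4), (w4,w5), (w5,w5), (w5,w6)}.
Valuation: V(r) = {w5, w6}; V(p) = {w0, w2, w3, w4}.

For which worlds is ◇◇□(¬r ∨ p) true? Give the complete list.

Let φ = ◇◇□(¬r ∨ p). Evaluate φ at each world:
  w0 (successors {w1, w3}): φ is true.
  w1 (successors {w2, w5}): φ is true.
  w2 (successors {w5, w6}): φ is true.
  w3 (successors {w0, w4, w6}): φ is false.
  w4 (successors {w1, w3, w4, w5}): φ is true.
  w5 (successors {w5, w6}): φ is true.
  w6 (successors ∅): φ is false.
For instance, at w0:
  At w0: ◇◇□(¬r ∨ p) requires ◇□(¬r ∨ p) at some successor in {w1, w3}.
    ◇□(¬r ∨ p) holds at w3, so ◇◇□(¬r ∨ p) is true at w0.
      At w3: ◇□(¬r ∨ p) requires □(¬r ∨ p) at some successor in {w0, w4, w6}.
        □(¬r ∨ p) holds at w0, so ◇□(¬r ∨ p) is true at w3.
Satisfying worlds: {w0, w1, w2, w4, w5}

w0, w1, w2, w4, w5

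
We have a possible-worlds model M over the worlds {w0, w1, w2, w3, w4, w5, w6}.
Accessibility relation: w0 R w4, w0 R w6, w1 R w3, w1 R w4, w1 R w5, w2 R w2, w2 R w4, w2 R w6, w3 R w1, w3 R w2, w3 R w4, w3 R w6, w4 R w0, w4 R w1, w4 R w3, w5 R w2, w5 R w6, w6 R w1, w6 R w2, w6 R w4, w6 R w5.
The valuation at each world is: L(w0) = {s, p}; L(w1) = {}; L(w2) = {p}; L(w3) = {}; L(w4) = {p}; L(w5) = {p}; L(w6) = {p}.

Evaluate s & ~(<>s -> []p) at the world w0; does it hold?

Recall that []ψ holds at a world iff ψ holds at every accessible world, and <>ψ holds iff ψ holds at some accessible world.
At w0: s is true, ~(<>s -> []p) is false, so s & ~(<>s -> []p) is false.
  At w0: <>s -> []p is true, so ~(<>s -> []p) is false.
    At w0: <>s is false, []p is true, so <>s -> []p is true.
      At w0: <>s requires s at some successor in {w4, w6}.
        At w4: s is false.
        At w6: s is false.
      So <>s is false at w0.
      At w0: []p requires p at every successor {w4, w6}.
        At w4: p is true.
        At w6: p is true.
      So []p is true at w0.

No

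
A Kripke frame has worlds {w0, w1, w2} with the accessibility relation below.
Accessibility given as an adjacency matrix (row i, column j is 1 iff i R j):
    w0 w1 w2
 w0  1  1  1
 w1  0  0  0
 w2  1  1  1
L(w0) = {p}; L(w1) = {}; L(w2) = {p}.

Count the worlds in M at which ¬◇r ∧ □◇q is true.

Recall that □ψ holds at a world iff ψ holds at every accessible world, and ◇ψ holds iff ψ holds at some accessible world.
Let φ = ¬◇r ∧ □◇q. Evaluate φ at each world:
  w0 (successors {w0, w1, w2}): φ is false.
  w1 (successors ∅): φ is true.
  w2 (successors {w0, w1, w2}): φ is false.
For instance, at w2:
  At w2: ¬◇r is true, □◇q is false, so ¬◇r ∧ □◇q is false.
    At w2: ◇r is false, so ¬◇r is true.
      At w2: ◇r requires r at some successor in {w0, w1, w2}.
        At w0: r is false.
        At w1: r is false.
        At w2: r is false.
      So ◇r is false at w2.
    At w2: □◇q requires ◇q at every successor {w0, w1, w2}.
      ◇q fails at w0, so □◇q is false at w2.
Satisfying worlds: {w1}

1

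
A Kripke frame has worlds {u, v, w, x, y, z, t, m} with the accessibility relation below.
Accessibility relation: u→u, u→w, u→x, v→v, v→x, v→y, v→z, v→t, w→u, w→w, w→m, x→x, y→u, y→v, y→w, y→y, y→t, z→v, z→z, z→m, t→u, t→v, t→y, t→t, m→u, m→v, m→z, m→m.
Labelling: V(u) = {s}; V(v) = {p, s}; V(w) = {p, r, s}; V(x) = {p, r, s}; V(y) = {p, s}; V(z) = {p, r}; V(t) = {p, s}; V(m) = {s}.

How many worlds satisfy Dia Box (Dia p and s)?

Let φ = Dia Box (Dia p and s). Evaluate φ at each world:
  u (successors {u, w, x}): φ is true.
  v (successors {v, x, y, z, t}): φ is true.
  w (successors {u, w, m}): φ is true.
  x (successors {x}): φ is true.
  y (successors {u, v, w, y, t}): φ is true.
  z (successors {v, z, m}): φ is false.
  t (successors {u, v, y, t}): φ is true.
  m (successors {u, v, z, m}): φ is true.
For instance, at v:
  At v: Dia Box (Dia p and s) requires Box (Dia p and s) at some successor in {v, x, y, z, t}.
    Box (Dia p and s) holds at x, so Dia Box (Dia p and s) is true at v.
      At x: Box (Dia p and s) requires Dia p and s at every successor {x}.
        At x: Dia p and s is true.
      So Box (Dia p and s) is true at x.
Satisfying worlds: {u, v, w, x, y, t, m}

7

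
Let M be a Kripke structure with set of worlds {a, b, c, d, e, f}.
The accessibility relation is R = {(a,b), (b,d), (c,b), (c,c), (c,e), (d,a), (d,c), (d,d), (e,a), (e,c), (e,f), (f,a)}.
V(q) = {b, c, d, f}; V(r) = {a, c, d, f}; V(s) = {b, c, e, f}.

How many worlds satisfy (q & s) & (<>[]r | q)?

3

Let φ = (q & s) & (<>[]r | q). Evaluate φ at each world:
  a (successors {b}): φ is false.
  b (successors {d}): φ is true.
  c (successors {b, c, e}): φ is true.
  d (successors {a, c, d}): φ is false.
  e (successors {a, c, f}): φ is false.
  f (successors {a}): φ is true.
For instance, at b:
  At b: q & s is true, <>[]r | q is true, so (q & s) & (<>[]r | q) is true.
    At b: <>[]r is true, q is true, so <>[]r | q is true.
      At b: <>[]r requires []r at some successor in {d}.
        []r holds at d, so <>[]r is true at b.
Satisfying worlds: {b, c, f}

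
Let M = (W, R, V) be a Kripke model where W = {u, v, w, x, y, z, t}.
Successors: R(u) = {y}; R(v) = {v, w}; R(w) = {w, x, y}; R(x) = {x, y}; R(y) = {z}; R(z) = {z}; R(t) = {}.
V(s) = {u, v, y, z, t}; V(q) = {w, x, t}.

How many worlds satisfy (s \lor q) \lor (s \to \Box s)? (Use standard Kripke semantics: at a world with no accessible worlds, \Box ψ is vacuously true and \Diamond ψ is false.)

7

Let φ = (s \lor q) \lor (s \to \Box s). Evaluate φ at each world:
  u (successors {y}): φ is true.
  v (successors {v, w}): φ is true.
  w (successors {w, x, y}): φ is true.
  x (successors {x, y}): φ is true.
  y (successors {z}): φ is true.
  z (successors {z}): φ is true.
  t (successors ∅): φ is true.
For instance, at y:
  At y: s \lor q is true, s \to \Box s is true, so (s \lor q) \lor (s \to \Box s) is true.
    At y: s is true, \Box s is true, so s \to \Box s is true.
      At y: \Box s requires s at every successor {z}.
        At z: s is true.
      So \Box s is true at y.
Satisfying worlds: {u, v, w, x, y, z, t}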